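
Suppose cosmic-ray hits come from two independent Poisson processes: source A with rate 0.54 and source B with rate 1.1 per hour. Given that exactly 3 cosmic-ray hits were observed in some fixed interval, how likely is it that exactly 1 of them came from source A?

Given the total, each event is independently from source A with probability p = λ_A/(λ_A+λ_B) = 0.54/1.64 ≈ 0.3293.
So K ~ Binomial(3, 0.54/1.64): P(K = 1) = C(3,1) · (0.54/1.64)^1 · (1.1/1.64)^2 ≈ 0.4444.

0.4444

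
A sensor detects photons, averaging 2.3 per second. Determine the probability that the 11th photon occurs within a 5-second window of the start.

0.5983

Over the interval, μ = 2.3 × 5 = 11.5 (a 5-second window = 5 seconds).
The 11th arrival falls in the interval iff at least 11 events occur there: P(S_11 ≤ t) = P(N ≥ 11) = 1 − P(N ≤ 10) ≈ 0.5983.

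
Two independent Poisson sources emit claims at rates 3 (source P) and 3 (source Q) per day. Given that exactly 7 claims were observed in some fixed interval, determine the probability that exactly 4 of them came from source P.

0.2734

Given the total, each event is independently from source P with probability p = λ_P/(λ_P+λ_Q) = 3/6 = 0.5000.
So K ~ Binomial(7, 3/6): P(K = 4) = C(7,4) · (3/6)^4 · (3/6)^3 ≈ 0.2734.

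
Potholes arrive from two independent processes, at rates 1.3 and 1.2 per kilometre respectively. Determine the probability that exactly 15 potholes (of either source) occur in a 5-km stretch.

0.0810

Independent Poisson processes superpose: combined rate λ = 1.3 + 1.2 = 2.5 per kilometre.
Over the interval, μ = 2.5 × 5 = 12.5 (a 5-km stretch = 5 kilometres).
P(N = 15) = e^(−12.5) · 12.5^15/15! ≈ 0.0810.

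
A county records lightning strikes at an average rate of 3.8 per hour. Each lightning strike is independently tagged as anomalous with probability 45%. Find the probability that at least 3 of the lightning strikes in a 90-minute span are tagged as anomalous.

0.4727

Thinning: the lightning strikes that are tagged as anomalous themselves form a Poisson process with rate 0.45 × 3.8 = 1.71 per hour.
Over the interval, μ = 1.71 × 1.5 = 2.565 (a 90-minute span = 1.5 hours).
P(N ≥ 3) = 1 − P(N ≤ 2) ≈ 0.4727.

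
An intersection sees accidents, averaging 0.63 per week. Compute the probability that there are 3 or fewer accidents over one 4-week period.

0.7533

Over the interval, μ = 0.63 × 4 = 2.52 (a 4-week period = 4 weeks).
P(N ≤ 3) = Σ_{j=0}^{3} e^(−μ) μ^j/j! ≈ 0.7533.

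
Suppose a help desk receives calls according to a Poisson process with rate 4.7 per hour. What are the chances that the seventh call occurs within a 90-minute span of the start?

Over the interval, μ = 4.7 × 1.5 = 7.05 (a 90-minute span = 1.5 hours).
The seventh arrival falls in the interval iff at least 7 events occur there: P(S_7 ≤ t) = P(N ≥ 7) = 1 − P(N ≤ 6) ≈ 0.5577.

0.5577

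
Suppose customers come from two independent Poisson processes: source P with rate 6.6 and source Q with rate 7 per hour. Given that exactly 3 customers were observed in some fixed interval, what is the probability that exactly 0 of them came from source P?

Given the total, each event is independently from source P with probability p = λ_P/(λ_P+λ_Q) = 6.6/13.6 ≈ 0.4853.
So K ~ Binomial(3, 6.6/13.6): P(K = 0) = C(3,0) · (6.6/13.6)^0 · (7/13.6)^3 ≈ 0.1364.

0.1364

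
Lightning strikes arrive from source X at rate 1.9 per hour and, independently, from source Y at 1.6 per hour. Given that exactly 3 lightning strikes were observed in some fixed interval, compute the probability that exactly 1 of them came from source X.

0.3403

Given the total, each event is independently from source X with probability p = λ_X/(λ_X+λ_Y) = 1.9/3.5 ≈ 0.5429.
So K ~ Binomial(3, 1.9/3.5): P(K = 1) = C(3,1) · (1.9/3.5)^1 · (1.6/3.5)^2 ≈ 0.3403.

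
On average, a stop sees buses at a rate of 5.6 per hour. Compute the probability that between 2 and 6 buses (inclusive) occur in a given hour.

0.6459

With mean μ = 5.6 per hour,
P(2 ≤ N ≤ 6) = Σ_{j=2}^{6} e^(−5.6) · 5.6^j/j! ≈ 0.6459.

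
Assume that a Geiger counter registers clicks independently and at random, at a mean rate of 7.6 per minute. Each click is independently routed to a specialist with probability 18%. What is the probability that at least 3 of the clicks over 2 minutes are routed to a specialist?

Thinning: the clicks that are routed to a specialist themselves form a Poisson process with rate 0.18 × 7.6 = 1.368 per minute.
Over the interval, μ = 1.368 × 2 = 2.736 (2 minutes).
P(N ≥ 3) = 1 − P(N ≤ 2) ≈ 0.5152.

0.5152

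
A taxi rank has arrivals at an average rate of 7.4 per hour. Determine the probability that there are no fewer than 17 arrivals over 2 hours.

Over the interval, μ = 7.4 × 2 = 14.8 (2 hours).
P(N ≥ 17) = 1 − P(N ≤ 16) = 1 − Σ_{j=0}^{16} e^(−μ) μ^j/j! ≈ 0.3168.

0.3168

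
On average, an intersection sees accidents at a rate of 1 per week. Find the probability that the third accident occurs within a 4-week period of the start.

0.7619

Over the interval, μ = 1 × 4 = 4 (a 4-week period = 4 weeks).
The third arrival falls in the interval iff at least 3 events occur there: P(S_3 ≤ t) = P(N ≥ 3) = 1 − P(N ≤ 2) ≈ 0.7619.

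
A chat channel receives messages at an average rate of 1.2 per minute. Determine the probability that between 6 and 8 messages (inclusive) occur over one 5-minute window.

0.4016

Over the interval, μ = 1.2 × 5 = 6 (a 5-minute window = 5 minutes).
P(6 ≤ N ≤ 8) = Σ_{j=6}^{8} e^(−6) · 6^j/j! ≈ 0.4016.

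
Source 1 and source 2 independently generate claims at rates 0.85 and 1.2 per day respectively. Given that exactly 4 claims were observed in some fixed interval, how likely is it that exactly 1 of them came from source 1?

0.3327

Given the total, each event is independently from source 1 with probability p = λ_1/(λ_1+λ_2) = 0.85/2.05 ≈ 0.4146.
So K ~ Binomial(4, 0.85/2.05): P(K = 1) = C(4,1) · (0.85/2.05)^1 · (1.2/2.05)^3 ≈ 0.3327.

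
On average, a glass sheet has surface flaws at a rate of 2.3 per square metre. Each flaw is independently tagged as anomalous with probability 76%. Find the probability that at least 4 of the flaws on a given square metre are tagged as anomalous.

0.1005

Thinning: the flaws that are tagged as anomalous themselves form a Poisson process with rate 0.76 × 2.3 = 1.748 per square metre.
So μ = 1.748.
P(N ≥ 4) = 1 − P(N ≤ 3) ≈ 0.1005.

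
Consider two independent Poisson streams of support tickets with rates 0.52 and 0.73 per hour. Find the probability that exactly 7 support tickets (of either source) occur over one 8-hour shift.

0.0901

Independent Poisson processes superpose: combined rate λ = 0.52 + 0.73 = 1.25 per hour.
Over the interval, μ = 1.25 × 8 = 10 (an 8-hour shift = 8 hours).
P(N = 7) = e^(−10) · 10^7/7! ≈ 0.0901.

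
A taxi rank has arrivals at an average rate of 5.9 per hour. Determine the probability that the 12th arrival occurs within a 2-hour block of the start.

0.5153

Over the interval, μ = 5.9 × 2 = 11.8 (a 2-hour block = 2 hours).
The 12th arrival falls in the interval iff at least 12 events occur there: P(S_12 ≤ t) = P(N ≥ 12) = 1 − P(N ≤ 11) ≈ 0.5153.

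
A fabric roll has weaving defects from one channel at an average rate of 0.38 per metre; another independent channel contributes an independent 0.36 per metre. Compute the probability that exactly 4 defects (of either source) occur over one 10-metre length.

0.0764

Independent Poisson processes superpose: combined rate λ = 0.38 + 0.36 = 0.74 per metre.
Over the interval, μ = 0.74 × 10 = 7.4 (a 10-metre length = 10 metres).
P(N = 4) = e^(−7.4) · 7.4^4/4! ≈ 0.0764.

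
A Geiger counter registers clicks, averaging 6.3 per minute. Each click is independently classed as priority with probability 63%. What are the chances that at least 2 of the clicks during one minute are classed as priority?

0.9061

Thinning: the clicks that are classed as priority themselves form a Poisson process with rate 0.63 × 6.3 = 3.969 per minute.
So μ = 3.969.
P(N ≥ 2) = 1 − P(N ≤ 1) ≈ 0.9061.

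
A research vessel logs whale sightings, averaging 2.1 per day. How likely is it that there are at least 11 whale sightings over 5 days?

0.4793

Over the interval, μ = 2.1 × 5 = 10.5 (5 days).
P(N ≥ 11) = 1 − P(N ≤ 10) = 1 − Σ_{j=0}^{10} e^(−μ) μ^j/j! ≈ 0.4793.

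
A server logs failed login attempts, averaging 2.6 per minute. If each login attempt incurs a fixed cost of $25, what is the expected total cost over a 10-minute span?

E[N] = 2.6 × 10 = 26 (a 10-minute span = 10 minutes); E[cost] = 26 × $25 = $650.

$650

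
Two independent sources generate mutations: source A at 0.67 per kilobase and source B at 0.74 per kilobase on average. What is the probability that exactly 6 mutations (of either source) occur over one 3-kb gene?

0.1158

Independent Poisson processes superpose: combined rate λ = 0.67 + 0.74 = 1.41 per kilobase.
Over the interval, μ = 1.41 × 3 = 4.23 (a 3-kb gene = 3 kilobases).
P(N = 6) = e^(−4.23) · 4.23^6/6! ≈ 0.1158.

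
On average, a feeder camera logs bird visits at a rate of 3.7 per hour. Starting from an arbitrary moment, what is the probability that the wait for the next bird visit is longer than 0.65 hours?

0.0903

The wait for the next event is exponential with rate λ = 3.7 per hour.
P(T > 0.65) = e^(−λt) = e^(−3.7 × 0.65) = e^(−2.405) ≈ 0.0903.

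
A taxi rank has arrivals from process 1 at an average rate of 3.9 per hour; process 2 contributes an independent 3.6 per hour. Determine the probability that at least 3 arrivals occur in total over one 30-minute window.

Independent Poisson processes superpose: combined rate λ = 3.9 + 3.6 = 7.5 per hour.
Over the interval, μ = 7.5 × 0.5 = 3.75 (a 30-minute window = 0.5 hours).
P(N ≥ 3) = 1 − P(N ≤ 2) ≈ 0.7229.

0.7229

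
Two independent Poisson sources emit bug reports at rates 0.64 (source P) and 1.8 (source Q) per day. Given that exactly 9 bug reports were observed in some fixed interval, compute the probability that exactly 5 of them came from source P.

Given the total, each event is independently from source P with probability p = λ_P/(λ_P+λ_Q) = 0.64/2.44 ≈ 0.2623.
So K ~ Binomial(9, 0.64/2.44): P(K = 5) = C(9,5) · (0.64/2.44)^5 · (1.8/2.44)^4 ≈ 0.0463.

0.0463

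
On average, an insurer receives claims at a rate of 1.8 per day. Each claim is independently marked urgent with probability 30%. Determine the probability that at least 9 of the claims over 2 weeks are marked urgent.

Thinning: the claims that are marked urgent themselves form a Poisson process with rate 0.3 × 1.8 = 0.54 per day.
Over the interval, μ = 0.54 × 14 = 7.56 (2 weeks = 14 days).
P(N ≥ 9) = 1 − P(N ≤ 8) ≈ 0.3463.

0.3463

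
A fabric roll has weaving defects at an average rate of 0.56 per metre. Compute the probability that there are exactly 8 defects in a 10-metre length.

0.0887

Over the interval, μ = 0.56 × 10 = 5.6 (a 10-metre length = 10 metres).
P(N = 8) = e^(−μ) μ^8/8! = e^(−5.6) · 5.6^8/40320 ≈ 0.0887.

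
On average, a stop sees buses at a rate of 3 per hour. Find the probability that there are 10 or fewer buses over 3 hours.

0.7060

Over the interval, μ = 3 × 3 = 9 (3 hours).
P(N ≤ 10) = Σ_{j=0}^{10} e^(−μ) μ^j/j! ≈ 0.7060.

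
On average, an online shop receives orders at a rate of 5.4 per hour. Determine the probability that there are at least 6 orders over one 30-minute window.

Over the interval, μ = 5.4 × 0.5 = 2.7 (a 30-minute window = 0.5 hours).
P(N ≥ 6) = 1 − P(N ≤ 5) = 1 − Σ_{j=0}^{5} e^(−μ) μ^j/j! ≈ 0.0567.

0.0567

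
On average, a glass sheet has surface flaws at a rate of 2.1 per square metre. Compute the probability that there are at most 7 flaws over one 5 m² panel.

Over the interval, μ = 2.1 × 5 = 10.5 (a 5 m² panel = 5 square metres).
P(N ≤ 7) = Σ_{j=0}^{7} e^(−μ) μ^j/j! ≈ 0.1785.

0.1785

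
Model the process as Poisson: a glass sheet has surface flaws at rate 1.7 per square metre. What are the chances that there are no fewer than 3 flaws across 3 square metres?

Over the interval, μ = 1.7 × 3 = 5.1 (3 square metres).
P(N ≥ 3) = 1 − P(N ≤ 2) = 1 − Σ_{j=0}^{2} e^(−μ) μ^j/j! ≈ 0.8835.

0.8835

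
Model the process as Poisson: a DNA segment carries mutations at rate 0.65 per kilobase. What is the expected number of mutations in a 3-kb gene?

1.95

E[N] = λt = 0.65 × 3 = 1.95 (a 3-kb gene = 3 kilobases).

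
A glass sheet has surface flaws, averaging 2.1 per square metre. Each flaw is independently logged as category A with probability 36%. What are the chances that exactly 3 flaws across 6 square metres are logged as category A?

Thinning: the flaws that are logged as category A themselves form a Poisson process with rate 0.36 × 2.1 = 0.756 per square metre.
Over the interval, μ = 0.756 × 6 = 4.536 (6 square metres).
P(N = 3) = e^(−4.536) · 4.536^3/3! ≈ 0.1667.

0.1667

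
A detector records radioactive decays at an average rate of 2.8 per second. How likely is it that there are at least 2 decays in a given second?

0.7689

With mean μ = 2.8 per second,
P(N ≥ 2) = 1 − P(N ≤ 1) = 1 − Σ_{j=0}^{1} e^(−μ) μ^j/j! ≈ 0.7689.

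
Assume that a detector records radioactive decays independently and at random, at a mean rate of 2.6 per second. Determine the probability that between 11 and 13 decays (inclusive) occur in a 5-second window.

Over the interval, μ = 2.6 × 5 = 13 (a 5-second window = 5 seconds).
P(11 ≤ N ≤ 13) = Σ_{j=11}^{13} e^(−13) · 13^j/j! ≈ 0.3214.

0.3214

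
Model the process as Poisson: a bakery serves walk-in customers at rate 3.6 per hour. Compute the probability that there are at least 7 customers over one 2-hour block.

Over the interval, μ = 3.6 × 2 = 7.2 (a 2-hour block = 2 hours).
P(N ≥ 7) = 1 − P(N ≤ 6) = 1 − Σ_{j=0}^{6} e^(−μ) μ^j/j! ≈ 0.5796.

0.5796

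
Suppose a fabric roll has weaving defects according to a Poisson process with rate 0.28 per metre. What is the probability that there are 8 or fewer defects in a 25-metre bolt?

Over the interval, μ = 0.28 × 25 = 7 (a 25-metre bolt = 25 metres).
P(N ≤ 8) = Σ_{j=0}^{8} e^(−μ) μ^j/j! ≈ 0.7291.

0.7291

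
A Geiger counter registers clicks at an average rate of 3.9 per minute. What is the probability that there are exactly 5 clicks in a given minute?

With mean μ = 3.9 per minute,
P(N = 5) = e^(−μ) μ^5/5! = e^(−3.9) · 3.9^5/120 ≈ 0.1522.

0.1522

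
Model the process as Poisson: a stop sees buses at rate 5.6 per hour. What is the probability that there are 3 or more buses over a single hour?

With mean μ = 5.6 per hour,
P(N ≥ 3) = 1 − P(N ≤ 2) = 1 − Σ_{j=0}^{2} e^(−μ) μ^j/j! ≈ 0.9176.

0.9176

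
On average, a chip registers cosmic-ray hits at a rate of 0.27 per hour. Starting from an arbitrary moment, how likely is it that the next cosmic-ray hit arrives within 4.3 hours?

Inter-arrival times are exponential with rate λ = 0.27 per hour.
P(T ≤ 4.3) = 1 − e^(−λt) = 1 − e^(−0.27 × 4.3) = 1 − e^(−1.161) ≈ 0.6868.

0.6868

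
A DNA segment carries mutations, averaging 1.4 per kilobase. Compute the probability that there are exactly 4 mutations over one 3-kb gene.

Over the interval, μ = 1.4 × 3 = 4.2 (a 3-kb gene = 3 kilobases).
P(N = 4) = e^(−μ) μ^4/4! = e^(−4.2) · 4.2^4/24 ≈ 0.1944.

0.1944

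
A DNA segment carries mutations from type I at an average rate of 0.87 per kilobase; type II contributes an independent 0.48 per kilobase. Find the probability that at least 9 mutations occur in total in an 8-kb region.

Independent Poisson processes superpose: combined rate λ = 0.87 + 0.48 = 1.35 per kilobase.
Over the interval, μ = 1.35 × 8 = 10.8 (an 8-kb region = 8 kilobases).
P(N ≥ 9) = 1 − P(N ≤ 8) ≈ 0.7498.

0.7498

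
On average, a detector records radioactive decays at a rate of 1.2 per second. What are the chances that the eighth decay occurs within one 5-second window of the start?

Over the interval, μ = 1.2 × 5 = 6 (a 5-second window = 5 seconds).
The eighth arrival falls in the interval iff at least 8 events occur there: P(S_8 ≤ t) = P(N ≥ 8) = 1 − P(N ≤ 7) ≈ 0.2560.

0.2560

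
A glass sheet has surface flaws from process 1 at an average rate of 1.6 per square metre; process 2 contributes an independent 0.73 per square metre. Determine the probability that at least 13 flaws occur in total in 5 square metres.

0.3841

Independent Poisson processes superpose: combined rate λ = 1.6 + 0.73 = 2.33 per square metre.
Over the interval, μ = 2.33 × 5 = 11.65 (5 square metres).
P(N ≥ 13) = 1 − P(N ≤ 12) ≈ 0.3841.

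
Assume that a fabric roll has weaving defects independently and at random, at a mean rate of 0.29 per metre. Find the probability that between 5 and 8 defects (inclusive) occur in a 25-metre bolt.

0.5446

Over the interval, μ = 0.29 × 25 = 7.25 (a 25-metre bolt = 25 metres).
P(5 ≤ N ≤ 8) = Σ_{j=5}^{8} e^(−7.25) · 7.25^j/j! ≈ 0.5446.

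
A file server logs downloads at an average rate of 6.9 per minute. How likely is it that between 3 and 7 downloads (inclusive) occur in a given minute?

With mean μ = 6.9 per minute,
P(3 ≤ N ≤ 7) = Σ_{j=3}^{7} e^(−6.9) · 6.9^j/j! ≈ 0.5817.

0.5817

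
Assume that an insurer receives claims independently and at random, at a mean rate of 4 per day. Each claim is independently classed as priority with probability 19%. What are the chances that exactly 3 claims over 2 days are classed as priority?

Thinning: the claims that are classed as priority themselves form a Poisson process with rate 0.19 × 4 = 0.76 per day.
Over the interval, μ = 0.76 × 2 = 1.52 (2 days).
P(N = 3) = e^(−1.52) · 1.52^3/3! ≈ 0.1280.

0.1280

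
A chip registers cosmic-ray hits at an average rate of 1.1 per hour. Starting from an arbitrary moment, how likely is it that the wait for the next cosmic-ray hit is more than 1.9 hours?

The wait for the next event is exponential with rate λ = 1.1 per hour.
P(T > 1.9) = e^(−λt) = e^(−1.1 × 1.9) = e^(−2.09) ≈ 0.1237.

0.1237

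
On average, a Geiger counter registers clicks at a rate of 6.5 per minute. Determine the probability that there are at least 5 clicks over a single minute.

With mean μ = 6.5 per minute,
P(N ≥ 5) = 1 − P(N ≤ 4) = 1 − Σ_{j=0}^{4} e^(−μ) μ^j/j! ≈ 0.7763.

0.7763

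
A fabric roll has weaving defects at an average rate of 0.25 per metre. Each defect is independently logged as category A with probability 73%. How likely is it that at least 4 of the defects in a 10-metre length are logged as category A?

0.1128

Thinning: the defects that are logged as category A themselves form a Poisson process with rate 0.73 × 0.25 = 0.1825 per metre.
Over the interval, μ = 0.1825 × 10 = 1.825 (a 10-metre length = 10 metres).
P(N ≥ 4) = 1 − P(N ≤ 3) ≈ 0.1128.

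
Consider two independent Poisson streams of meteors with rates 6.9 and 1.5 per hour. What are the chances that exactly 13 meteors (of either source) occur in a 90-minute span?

0.1093

Independent Poisson processes superpose: combined rate λ = 6.9 + 1.5 = 8.4 per hour.
Over the interval, μ = 8.4 × 1.5 = 12.6 (a 90-minute span = 1.5 hours).
P(N = 13) = e^(−12.6) · 12.6^13/13! ≈ 0.1093.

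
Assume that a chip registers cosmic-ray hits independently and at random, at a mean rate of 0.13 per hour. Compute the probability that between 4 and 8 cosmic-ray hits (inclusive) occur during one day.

0.3748

Over the interval, μ = 0.13 × 24 = 3.12 (a day = 24 hours).
P(4 ≤ N ≤ 8) = Σ_{j=4}^{8} e^(−3.12) · 3.12^j/j! ≈ 0.3748.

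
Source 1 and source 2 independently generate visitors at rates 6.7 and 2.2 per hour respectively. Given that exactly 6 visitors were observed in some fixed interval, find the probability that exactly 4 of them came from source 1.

0.2944

Given the total, each event is independently from source 1 with probability p = λ_1/(λ_1+λ_2) = 6.7/8.9 ≈ 0.7528.
So K ~ Binomial(6, 6.7/8.9): P(K = 4) = C(6,4) · (6.7/8.9)^4 · (2.2/8.9)^2 ≈ 0.2944.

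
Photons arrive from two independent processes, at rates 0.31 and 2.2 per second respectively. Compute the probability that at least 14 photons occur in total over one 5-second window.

Independent Poisson processes superpose: combined rate λ = 0.31 + 2.2 = 2.51 per second.
Over the interval, μ = 2.51 × 5 = 12.55 (a 5-second window = 5 seconds).
P(N ≥ 14) = 1 − P(N ≤ 13) ≈ 0.3776.

0.3776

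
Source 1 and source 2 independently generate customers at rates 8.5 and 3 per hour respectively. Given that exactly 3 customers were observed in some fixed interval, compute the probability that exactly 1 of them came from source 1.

0.1509

Given the total, each event is independently from source 1 with probability p = λ_1/(λ_1+λ_2) = 8.5/11.5 ≈ 0.7391.
So K ~ Binomial(3, 8.5/11.5): P(K = 1) = C(3,1) · (8.5/11.5)^1 · (3/11.5)^2 ≈ 0.1509.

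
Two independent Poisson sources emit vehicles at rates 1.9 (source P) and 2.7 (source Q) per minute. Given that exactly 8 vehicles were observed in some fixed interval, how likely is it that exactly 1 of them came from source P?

0.0793

Given the total, each event is independently from source P with probability p = λ_P/(λ_P+λ_Q) = 1.9/4.6 ≈ 0.4130.
So K ~ Binomial(8, 1.9/4.6): P(K = 1) = C(8,1) · (1.9/4.6)^1 · (2.7/4.6)^7 ≈ 0.0793.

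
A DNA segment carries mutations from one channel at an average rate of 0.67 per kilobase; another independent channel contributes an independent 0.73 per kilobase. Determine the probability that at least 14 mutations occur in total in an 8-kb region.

0.2376

Independent Poisson processes superpose: combined rate λ = 0.67 + 0.73 = 1.4 per kilobase.
Over the interval, μ = 1.4 × 8 = 11.2 (an 8-kb region = 8 kilobases).
P(N ≥ 14) = 1 − P(N ≤ 13) ≈ 0.2376.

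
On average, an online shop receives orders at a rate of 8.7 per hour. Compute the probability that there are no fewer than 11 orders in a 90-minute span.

Over the interval, μ = 8.7 × 1.5 = 13.05 (a 90-minute span = 1.5 hours).
P(N ≥ 11) = 1 − P(N ≤ 10) = 1 − Σ_{j=0}^{10} e^(−μ) μ^j/j! ≈ 0.7526.

0.7526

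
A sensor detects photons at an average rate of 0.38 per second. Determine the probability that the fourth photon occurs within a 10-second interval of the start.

Over the interval, μ = 0.38 × 10 = 3.8 (a 10-second interval = 10 seconds).
The fourth arrival falls in the interval iff at least 4 events occur there: P(S_4 ≤ t) = P(N ≥ 4) = 1 − P(N ≤ 3) ≈ 0.5265.

0.5265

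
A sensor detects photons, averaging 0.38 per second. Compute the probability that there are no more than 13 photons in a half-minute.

0.7430

Over the interval, μ = 0.38 × 30 = 11.4 (a half-minute = 30 seconds).
P(N ≤ 13) = Σ_{j=0}^{13} e^(−μ) μ^j/j! ≈ 0.7430.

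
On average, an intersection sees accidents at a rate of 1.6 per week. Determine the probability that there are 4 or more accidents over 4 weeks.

Over the interval, μ = 1.6 × 4 = 6.4 (4 weeks).
P(N ≥ 4) = 1 − P(N ≤ 3) = 1 − Σ_{j=0}^{3} e^(−μ) μ^j/j! ≈ 0.8811.

0.8811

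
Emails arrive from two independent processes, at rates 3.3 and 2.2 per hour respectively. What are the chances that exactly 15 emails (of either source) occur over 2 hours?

0.0534

Independent Poisson processes superpose: combined rate λ = 3.3 + 2.2 = 5.5 per hour.
Over the interval, μ = 5.5 × 2 = 11 (2 hours).
P(N = 15) = e^(−11) · 11^15/15! ≈ 0.0534.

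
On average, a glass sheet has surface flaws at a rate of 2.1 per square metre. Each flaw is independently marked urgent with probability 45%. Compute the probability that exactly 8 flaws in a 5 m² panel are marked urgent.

Thinning: the flaws that are marked urgent themselves form a Poisson process with rate 0.45 × 2.1 = 0.945 per square metre.
Over the interval, μ = 0.945 × 5 = 4.725 (a 5 m² panel = 5 square metres).
P(N = 8) = e^(−4.725) · 4.725^8/8! ≈ 0.0547.

0.0547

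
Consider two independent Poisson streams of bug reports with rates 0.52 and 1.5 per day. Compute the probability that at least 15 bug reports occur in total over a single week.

0.4444

Independent Poisson processes superpose: combined rate λ = 0.52 + 1.5 = 2.02 per day.
Over the interval, μ = 2.02 × 7 = 14.14 (a week = 7 days).
P(N ≥ 15) = 1 − P(N ≤ 14) ≈ 0.4444.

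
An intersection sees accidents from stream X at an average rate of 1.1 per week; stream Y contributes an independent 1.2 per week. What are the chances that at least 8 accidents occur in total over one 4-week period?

Independent Poisson processes superpose: combined rate λ = 1.1 + 1.2 = 2.3 per week.
Over the interval, μ = 2.3 × 4 = 9.2 (a 4-week period = 4 weeks).
P(N ≥ 8) = 1 − P(N ≤ 7) ≈ 0.6990.

0.6990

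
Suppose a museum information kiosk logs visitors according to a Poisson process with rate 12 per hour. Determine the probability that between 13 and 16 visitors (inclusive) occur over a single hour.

0.3227

With mean μ = 12 per hour,
P(13 ≤ N ≤ 16) = Σ_{j=13}^{16} e^(−12) · 12^j/j! ≈ 0.3227.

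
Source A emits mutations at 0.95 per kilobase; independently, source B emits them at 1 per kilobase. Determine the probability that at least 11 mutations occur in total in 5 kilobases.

0.3857

Independent Poisson processes superpose: combined rate λ = 0.95 + 1 = 1.95 per kilobase.
Over the interval, μ = 1.95 × 5 = 9.75 (5 kilobases).
P(N ≥ 11) = 1 − P(N ≤ 10) ≈ 0.3857.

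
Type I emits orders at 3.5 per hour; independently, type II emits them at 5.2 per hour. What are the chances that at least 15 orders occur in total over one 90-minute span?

0.3300

Independent Poisson processes superpose: combined rate λ = 3.5 + 5.2 = 8.7 per hour.
Over the interval, μ = 8.7 × 1.5 = 13.05 (a 90-minute span = 1.5 hours).
P(N ≥ 15) = 1 − P(N ≤ 14) ≈ 0.3300.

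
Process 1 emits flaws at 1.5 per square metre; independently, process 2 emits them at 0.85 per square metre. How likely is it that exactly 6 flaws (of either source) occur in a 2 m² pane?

Independent Poisson processes superpose: combined rate λ = 1.5 + 0.85 = 2.35 per square metre.
Over the interval, μ = 2.35 × 2 = 4.7 (a 2 m² pane = 2 square metres).
P(N = 6) = e^(−4.7) · 4.7^6/6! ≈ 0.1362.

0.1362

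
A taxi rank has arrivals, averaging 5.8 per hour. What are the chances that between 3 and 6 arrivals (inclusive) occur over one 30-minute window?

Over the interval, μ = 5.8 × 0.5 = 2.9 (a 30-minute window = 0.5 hours).
P(3 ≤ N ≤ 6) = Σ_{j=3}^{6} e^(−2.9) · 2.9^j/j! ≈ 0.5253.

0.5253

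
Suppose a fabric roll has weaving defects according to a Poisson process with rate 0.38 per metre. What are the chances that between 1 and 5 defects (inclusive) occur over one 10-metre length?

0.7932

Over the interval, μ = 0.38 × 10 = 3.8 (a 10-metre length = 10 metres).
P(1 ≤ N ≤ 5) = Σ_{j=1}^{5} e^(−3.8) · 3.8^j/j! ≈ 0.7932.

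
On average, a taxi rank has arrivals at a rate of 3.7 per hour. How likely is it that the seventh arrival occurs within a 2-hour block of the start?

0.6080

Over the interval, μ = 3.7 × 2 = 7.4 (a 2-hour block = 2 hours).
The seventh arrival falls in the interval iff at least 7 events occur there: P(S_7 ≤ t) = P(N ≥ 7) = 1 − P(N ≤ 6) ≈ 0.6080.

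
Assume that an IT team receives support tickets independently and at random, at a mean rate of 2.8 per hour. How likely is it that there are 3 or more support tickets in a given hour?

With mean μ = 2.8 per hour,
P(N ≥ 3) = 1 − P(N ≤ 2) = 1 − Σ_{j=0}^{2} e^(−μ) μ^j/j! ≈ 0.5305.

0.5305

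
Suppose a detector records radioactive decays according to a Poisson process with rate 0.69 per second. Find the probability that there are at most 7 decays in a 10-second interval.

0.6136

Over the interval, μ = 0.69 × 10 = 6.9 (a 10-second interval = 10 seconds).
P(N ≤ 7) = Σ_{j=0}^{7} e^(−μ) μ^j/j! ≈ 0.6136.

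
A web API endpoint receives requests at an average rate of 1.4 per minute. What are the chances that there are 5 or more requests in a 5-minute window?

0.8270

Over the interval, μ = 1.4 × 5 = 7 (a 5-minute window = 5 minutes).
P(N ≥ 5) = 1 − P(N ≤ 4) = 1 − Σ_{j=0}^{4} e^(−μ) μ^j/j! ≈ 0.8270.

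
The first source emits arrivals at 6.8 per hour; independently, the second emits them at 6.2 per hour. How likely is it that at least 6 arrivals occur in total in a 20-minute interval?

0.2689

Independent Poisson processes superpose: combined rate λ = 6.8 + 6.2 = 13 per hour.
Over the interval, μ = 13 × 1/3 ≈ 4.33333 (a 20-minute interval = 1/3 hours).
P(N ≥ 6) = 1 − P(N ≤ 5) ≈ 0.2689.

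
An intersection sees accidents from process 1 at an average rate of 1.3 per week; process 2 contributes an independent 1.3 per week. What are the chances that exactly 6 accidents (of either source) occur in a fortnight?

Independent Poisson processes superpose: combined rate λ = 1.3 + 1.3 = 2.6 per week.
Over the interval, μ = 2.6 × 2 = 5.2 (a fortnight = 2 weeks).
P(N = 6) = e^(−5.2) · 5.2^6/6! ≈ 0.1515.

0.1515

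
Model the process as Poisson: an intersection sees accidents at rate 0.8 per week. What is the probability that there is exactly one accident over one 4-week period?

0.1304

Over the interval, μ = 0.8 × 4 = 3.2 (a 4-week period = 4 weeks).
P(N = 1) = e^(−μ) μ^1/1! = e^(−3.2) · 3.2^1/1 ≈ 0.1304.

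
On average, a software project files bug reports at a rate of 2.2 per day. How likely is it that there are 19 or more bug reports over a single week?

0.2099

Over the interval, μ = 2.2 × 7 = 15.4 (a week = 7 days).
P(N ≥ 19) = 1 − P(N ≤ 18) = 1 − Σ_{j=0}^{18} e^(−μ) μ^j/j! ≈ 0.2099.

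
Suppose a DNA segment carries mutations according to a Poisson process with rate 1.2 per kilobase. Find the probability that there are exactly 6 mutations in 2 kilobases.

0.0241

Over the interval, μ = 1.2 × 2 = 2.4 (2 kilobases).
P(N = 6) = e^(−μ) μ^6/6! = e^(−2.4) · 2.4^6/720 ≈ 0.0241.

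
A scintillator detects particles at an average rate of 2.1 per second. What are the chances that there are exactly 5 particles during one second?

0.0417

With mean μ = 2.1 per second,
P(N = 5) = e^(−μ) μ^5/5! = e^(−2.1) · 2.1^5/120 ≈ 0.0417.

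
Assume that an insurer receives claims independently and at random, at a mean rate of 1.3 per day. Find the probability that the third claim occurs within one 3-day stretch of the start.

Over the interval, μ = 1.3 × 3 = 3.9 (a 3-day stretch = 3 days).
The third arrival falls in the interval iff at least 3 events occur there: P(S_3 ≤ t) = P(N ≥ 3) = 1 − P(N ≤ 2) ≈ 0.7469.

0.7469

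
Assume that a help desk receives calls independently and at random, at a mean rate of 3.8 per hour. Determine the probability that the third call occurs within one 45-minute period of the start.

0.5424

Over the interval, μ = 3.8 × 0.75 = 2.85 (a 45-minute period = 0.75 hours).
The third arrival falls in the interval iff at least 3 events occur there: P(S_3 ≤ t) = P(N ≥ 3) = 1 − P(N ≤ 2) ≈ 0.5424.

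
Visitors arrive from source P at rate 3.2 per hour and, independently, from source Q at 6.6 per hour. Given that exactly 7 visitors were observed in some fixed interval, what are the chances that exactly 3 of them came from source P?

0.2507

Given the total, each event is independently from source P with probability p = λ_P/(λ_P+λ_Q) = 3.2/9.8 ≈ 0.3265.
So K ~ Binomial(7, 3.2/9.8): P(K = 3) = C(7,3) · (3.2/9.8)^3 · (6.6/9.8)^4 ≈ 0.2507.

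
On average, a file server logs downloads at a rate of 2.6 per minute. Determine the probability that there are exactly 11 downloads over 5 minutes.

Over the interval, μ = 2.6 × 5 = 13 (5 minutes).
P(N = 11) = e^(−μ) μ^11/11! = e^(−13) · 13^11/39916800 ≈ 0.1015.

0.1015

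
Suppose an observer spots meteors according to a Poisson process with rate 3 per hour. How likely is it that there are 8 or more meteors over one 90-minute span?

Over the interval, μ = 3 × 1.5 = 4.5 (a 90-minute span = 1.5 hours).
P(N ≥ 8) = 1 − P(N ≤ 7) = 1 − Σ_{j=0}^{7} e^(−μ) μ^j/j! ≈ 0.0866.

0.0866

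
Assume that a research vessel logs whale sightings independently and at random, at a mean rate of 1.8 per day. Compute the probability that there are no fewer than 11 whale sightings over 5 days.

Over the interval, μ = 1.8 × 5 = 9 (5 days).
P(N ≥ 11) = 1 − P(N ≤ 10) = 1 − Σ_{j=0}^{10} e^(−μ) μ^j/j! ≈ 0.2940.

0.2940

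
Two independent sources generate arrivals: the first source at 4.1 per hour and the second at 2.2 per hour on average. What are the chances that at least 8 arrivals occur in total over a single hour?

0.2983

Independent Poisson processes superpose: combined rate λ = 4.1 + 2.2 = 6.3 per hour.
So μ = 6.3.
P(N ≥ 8) = 1 − P(N ≤ 7) ≈ 0.2983.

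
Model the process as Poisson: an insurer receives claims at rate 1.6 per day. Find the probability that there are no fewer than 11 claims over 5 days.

0.1841

Over the interval, μ = 1.6 × 5 = 8 (5 days).
P(N ≥ 11) = 1 − P(N ≤ 10) = 1 − Σ_{j=0}^{10} e^(−μ) μ^j/j! ≈ 0.1841.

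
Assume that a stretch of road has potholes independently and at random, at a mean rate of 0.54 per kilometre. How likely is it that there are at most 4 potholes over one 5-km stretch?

Over the interval, μ = 0.54 × 5 = 2.7 (a 5-km stretch = 5 kilometres).
P(N ≤ 4) = Σ_{j=0}^{4} e^(−μ) μ^j/j! ≈ 0.8629.

0.8629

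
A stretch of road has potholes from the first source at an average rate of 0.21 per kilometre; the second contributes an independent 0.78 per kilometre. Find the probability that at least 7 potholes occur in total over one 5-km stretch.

0.2305

Independent Poisson processes superpose: combined rate λ = 0.21 + 0.78 = 0.99 per kilometre.
Over the interval, μ = 0.99 × 5 = 4.95 (a 5-km stretch = 5 kilometres).
P(N ≥ 7) = 1 − P(N ≤ 6) ≈ 0.2305.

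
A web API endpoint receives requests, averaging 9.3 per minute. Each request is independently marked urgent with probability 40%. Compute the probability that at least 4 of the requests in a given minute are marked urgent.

Thinning: the requests that are marked urgent themselves form a Poisson process with rate 0.4 × 9.3 = 3.72 per minute.
So μ = 3.72.
P(N ≥ 4) = 1 − P(N ≤ 3) ≈ 0.5100.

0.5100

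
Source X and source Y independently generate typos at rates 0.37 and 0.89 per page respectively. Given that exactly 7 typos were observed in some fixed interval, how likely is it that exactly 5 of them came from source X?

0.0229

Given the total, each event is independently from source X with probability p = λ_X/(λ_X+λ_Y) = 0.37/1.26 ≈ 0.2937.
So K ~ Binomial(7, 0.37/1.26): P(K = 5) = C(7,5) · (0.37/1.26)^5 · (0.89/1.26)^2 ≈ 0.0229.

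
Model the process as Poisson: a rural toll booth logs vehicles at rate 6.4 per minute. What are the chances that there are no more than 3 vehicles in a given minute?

0.1189

With mean μ = 6.4 per minute,
P(N ≤ 3) = Σ_{j=0}^{3} e^(−μ) μ^j/j! ≈ 0.1189.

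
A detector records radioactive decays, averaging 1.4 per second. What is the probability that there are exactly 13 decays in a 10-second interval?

Over the interval, μ = 1.4 × 10 = 14 (a 10-second interval = 10 seconds).
P(N = 13) = e^(−μ) μ^13/13! = e^(−14) · 14^13/6227020800 ≈ 0.1060.

0.1060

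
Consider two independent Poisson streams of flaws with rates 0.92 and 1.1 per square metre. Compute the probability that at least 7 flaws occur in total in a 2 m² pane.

0.1149

Independent Poisson processes superpose: combined rate λ = 0.92 + 1.1 = 2.02 per square metre.
Over the interval, μ = 2.02 × 2 = 4.04 (a 2 m² pane = 2 square metres).
P(N ≥ 7) = 1 − P(N ≤ 6) ≈ 0.1149.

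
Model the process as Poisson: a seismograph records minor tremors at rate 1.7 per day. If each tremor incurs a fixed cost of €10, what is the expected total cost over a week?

€119

E[N] = 1.7 × 7 = 11.9 (a week = 7 days); E[cost] = 11.9 × €10 = €119.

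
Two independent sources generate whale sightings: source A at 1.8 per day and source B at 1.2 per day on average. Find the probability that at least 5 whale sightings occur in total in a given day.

0.1847

Independent Poisson processes superpose: combined rate λ = 1.8 + 1.2 = 3 per day.
So μ = 3.
P(N ≥ 5) = 1 − P(N ≤ 4) ≈ 0.1847.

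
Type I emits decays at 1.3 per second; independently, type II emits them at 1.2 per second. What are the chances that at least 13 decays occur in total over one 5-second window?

0.4810

Independent Poisson processes superpose: combined rate λ = 1.3 + 1.2 = 2.5 per second.
Over the interval, μ = 2.5 × 5 = 12.5 (a 5-second window = 5 seconds).
P(N ≥ 13) = 1 − P(N ≤ 12) ≈ 0.4810.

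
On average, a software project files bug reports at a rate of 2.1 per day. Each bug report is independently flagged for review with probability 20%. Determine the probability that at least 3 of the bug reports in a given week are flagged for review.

Thinning: the bug reports that are flagged for review themselves form a Poisson process with rate 0.2 × 2.1 = 0.42 per day.
Over the interval, μ = 0.42 × 7 = 2.94 (a week = 7 days).
P(N ≥ 3) = 1 − P(N ≤ 2) ≈ 0.5632.

0.5632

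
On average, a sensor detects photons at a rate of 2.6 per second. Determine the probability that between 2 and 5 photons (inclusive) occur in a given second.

With mean μ = 2.6 per second,
P(2 ≤ N ≤ 5) = Σ_{j=2}^{5} e^(−2.6) · 2.6^j/j! ≈ 0.6836.

0.6836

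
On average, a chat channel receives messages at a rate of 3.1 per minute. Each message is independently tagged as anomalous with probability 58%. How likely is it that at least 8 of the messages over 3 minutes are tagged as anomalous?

0.1776

Thinning: the messages that are tagged as anomalous themselves form a Poisson process with rate 0.58 × 3.1 = 1.798 per minute.
Over the interval, μ = 1.798 × 3 = 5.394 (3 minutes).
P(N ≥ 8) = 1 − P(N ≤ 7) ≈ 0.1776.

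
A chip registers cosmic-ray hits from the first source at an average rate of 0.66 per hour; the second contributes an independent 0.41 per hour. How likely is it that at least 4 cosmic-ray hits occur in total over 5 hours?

Independent Poisson processes superpose: combined rate λ = 0.66 + 0.41 = 1.07 per hour.
Over the interval, μ = 1.07 × 5 = 5.35 (5 hours).
P(N ≥ 4) = 1 − P(N ≤ 3) ≈ 0.7807.

0.7807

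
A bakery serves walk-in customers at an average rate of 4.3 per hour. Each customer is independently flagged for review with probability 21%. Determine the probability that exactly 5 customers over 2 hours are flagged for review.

0.0263

Thinning: the customers that are flagged for review themselves form a Poisson process with rate 0.21 × 4.3 = 0.903 per hour.
Over the interval, μ = 0.903 × 2 = 1.806 (2 hours).
P(N = 5) = e^(−1.806) · 1.806^5/5! ≈ 0.0263.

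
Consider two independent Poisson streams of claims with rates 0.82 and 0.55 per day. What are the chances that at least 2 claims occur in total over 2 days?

0.7585

Independent Poisson processes superpose: combined rate λ = 0.82 + 0.55 = 1.37 per day.
Over the interval, μ = 1.37 × 2 = 2.74 (2 days).
P(N ≥ 2) = 1 − P(N ≤ 1) ≈ 0.7585.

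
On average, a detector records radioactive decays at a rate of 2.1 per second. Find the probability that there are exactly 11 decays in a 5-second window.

0.1180

Over the interval, μ = 2.1 × 5 = 10.5 (a 5-second window = 5 seconds).
P(N = 11) = e^(−μ) μ^11/11! = e^(−10.5) · 10.5^11/39916800 ≈ 0.1180.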